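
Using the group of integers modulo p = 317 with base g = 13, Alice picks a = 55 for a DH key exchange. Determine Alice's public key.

Public value = 13^55 (mod 317).
13^1 ≡ 13 (mod 317)
13^2 = (13^1)^2 ≡ 13^2 = 169 ≡ 169 (mod 317)
13^4 = (13^2)^2 ≡ 169^2 = 28561 ≡ 31 (mod 317)
13^8 = (13^4)^2 ≡ 31^2 = 961 ≡ 10 (mod 317)
13^16 = (13^8)^2 ≡ 10^2 = 100 ≡ 100 (mod 317)
13^32 = (13^16)^2 ≡ 100^2 = 10000 ≡ 173 (mod 317)
13^55 = 13^32 · 13^16 · 13^4 · 13^2 · 13^1 ≡ 173 · 100 · 31 · 169 · 13 ≡ 140 (mod 317).

140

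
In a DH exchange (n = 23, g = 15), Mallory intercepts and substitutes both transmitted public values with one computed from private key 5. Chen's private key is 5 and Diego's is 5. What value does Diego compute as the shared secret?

17

Diego receives Mallory's public value M = 15^5 mod 23 instead of the honest one.
15^1 ≡ 15 (mod 23)
15^2 = (15^1)^2 ≡ 15^2 = 225 ≡ 18 (mod 23)
15^4 = (15^2)^2 ≡ 18^2 = 324 ≡ 2 (mod 23)
15^5 = 15^4 · 15^1 ≡ 2 · 15 ≡ 7 (mod 23).
So M = 7. Diego computes K = M^5 mod 23.
7^1 ≡ 7 (mod 23)
7^2 = (7^1)^2 ≡ 7^2 = 49 ≡ 3 (mod 23)
7^4 = (7^2)^2 ≡ 3^2 = 9 ≡ 9 (mod 23)
7^5 = 7^4 · 7^1 ≡ 9 · 7 ≡ 17 (mod 23).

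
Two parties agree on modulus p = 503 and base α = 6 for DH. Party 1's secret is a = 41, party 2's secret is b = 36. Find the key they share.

61

Party 2 sends B = α^b mod p = 6^36 mod 503.
6^1 ≡ 6 (mod 503)
6^2 = (6^1)^2 ≡ 6^2 = 36 ≡ 36 (mod 503)
6^4 = (6^2)^2 ≡ 36^2 = 1296 ≡ 290 (mod 503)
6^8 = (6^4)^2 ≡ 290^2 = 84100 ≡ 99 (mod 503)
6^16 = (6^8)^2 ≡ 99^2 = 9801 ≡ 244 (mod 503)
6^32 = (6^16)^2 ≡ 244^2 = 59536 ≡ 182 (mod 503)
6^36 = 6^32 · 6^4 ≡ 182 · 290 ≡ 468 (mod 503).
So B = 468. Party 1 then computes K = B^a mod p = 468^41 mod 503.
468^1 ≡ 468 (mod 503)
468^2 = (468^1)^2 ≡ 468^2 = 219024 ≡ 219 (mod 503)
468^4 = (468^2)^2 ≡ 219^2 = 47961 ≡ 176 (mod 503)
468^8 = (468^4)^2 ≡ 176^2 = 30976 ≡ 293 (mod 503)
468^16 = (468^8)^2 ≡ 293^2 = 85849 ≡ 339 (mod 503)
468^32 = (468^16)^2 ≡ 339^2 = 114921 ≡ 237 (mod 503)
468^41 = 468^32 · 468^8 · 468^1 ≡ 237 · 293 · 468 ≡ 61 (mod 503).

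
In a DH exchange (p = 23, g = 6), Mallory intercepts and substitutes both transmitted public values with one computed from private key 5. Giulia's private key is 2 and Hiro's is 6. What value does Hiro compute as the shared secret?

Hiro receives Mallory's public value M = 6^5 mod 23 instead of the honest one.
6^1 ≡ 6 (mod 23)
6^2 = (6^1)^2 ≡ 6^2 = 36 ≡ 13 (mod 23)
6^4 = (6^2)^2 ≡ 13^2 = 169 ≡ 8 (mod 23)
6^5 = 6^4 · 6^1 ≡ 8 · 6 ≡ 2 (mod 23).
So M = 2. Hiro computes K = M^6 mod 23.
2^1 ≡ 2 (mod 23)
2^2 = (2^1)^2 ≡ 2^2 = 4 ≡ 4 (mod 23)
2^4 = (2^2)^2 ≡ 4^2 = 16 ≡ 16 (mod 23)
2^6 = 2^4 · 2^2 ≡ 16 · 4 ≡ 18 (mod 23).

18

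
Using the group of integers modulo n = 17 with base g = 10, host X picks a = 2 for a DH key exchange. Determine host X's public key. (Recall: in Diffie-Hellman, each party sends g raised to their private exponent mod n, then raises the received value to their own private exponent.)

15

Public value = 10^2 mod 17.
10^1 ≡ 10 (mod 17)
10^2 = (10^1)^2 ≡ 10^2 = 100 ≡ 15 (mod 17)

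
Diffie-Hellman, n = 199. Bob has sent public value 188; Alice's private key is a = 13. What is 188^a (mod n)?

121

Shared key K = 188^13 mod 199.
188^1 ≡ 188 (mod 199)
188^2 = (188^1)^2 ≡ 188^2 = 35344 ≡ 121 (mod 199)
188^4 = (188^2)^2 ≡ 121^2 = 14641 ≡ 114 (mod 199)
188^8 = (188^4)^2 ≡ 114^2 = 12996 ≡ 61 (mod 199)
188^13 = 188^8 · 188^4 · 188^1 ≡ 61 · 114 · 188 ≡ 121 (mod 199).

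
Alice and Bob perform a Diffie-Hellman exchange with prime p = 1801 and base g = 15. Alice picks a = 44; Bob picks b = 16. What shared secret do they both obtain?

197

Bob sends B = g^b mod p = 15^16 mod 1801.
15^1 ≡ 15 (mod 1801)
15^2 = (15^1)^2 ≡ 15^2 = 225 ≡ 225 (mod 1801)
15^4 = (15^2)^2 ≡ 225^2 = 50625 ≡ 197 (mod 1801)
15^8 = (15^4)^2 ≡ 197^2 = 38809 ≡ 988 (mod 1801)
15^16 = (15^8)^2 ≡ 988^2 = 976144 ≡ 2 (mod 1801)
So B = 2. Alice then computes K = B^a mod p = 2^44 mod 1801.
2^1 ≡ 2 (mod 1801)
2^2 = (2^1)^2 ≡ 2^2 = 4 ≡ 4 (mod 1801)
2^4 = (2^2)^2 ≡ 4^2 = 16 ≡ 16 (mod 1801)
2^8 = (2^4)^2 ≡ 16^2 = 256 ≡ 256 (mod 1801)
2^16 = (2^8)^2 ≡ 256^2 = 65536 ≡ 700 (mod 1801)
2^32 = (2^16)^2 ≡ 700^2 = 490000 ≡ 128 (mod 1801)
2^44 = 2^32 · 2^8 · 2^4 ≡ 128 · 256 · 16 ≡ 197 (mod 1801).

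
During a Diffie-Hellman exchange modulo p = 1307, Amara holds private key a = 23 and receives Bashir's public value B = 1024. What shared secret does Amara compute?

Shared key K = 1024^23 mod 1307.
1024^1 ≡ 1024 (mod 1307)
1024^2 = (1024^1)^2 ≡ 1024^2 = 1048576 ≡ 362 (mod 1307)
1024^4 = (1024^2)^2 ≡ 362^2 = 131044 ≡ 344 (mod 1307)
1024^8 = (1024^4)^2 ≡ 344^2 = 118336 ≡ 706 (mod 1307)
1024^16 = (1024^8)^2 ≡ 706^2 = 498436 ≡ 469 (mod 1307)
1024^23 = 1024^16 · 1024^4 · 1024^2 · 1024^1 ≡ 469 · 344 · 362 · 1024 ≡ 40 (mod 1307).

40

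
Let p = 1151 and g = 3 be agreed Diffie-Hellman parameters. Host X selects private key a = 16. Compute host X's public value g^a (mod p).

472

Public value = 3^16 (mod 1151).
3^1 ≡ 3 (mod 1151)
3^2 = (3^1)^2 ≡ 3^2 = 9 ≡ 9 (mod 1151)
3^4 = (3^2)^2 ≡ 9^2 = 81 ≡ 81 (mod 1151)
3^8 = (3^4)^2 ≡ 81^2 = 6561 ≡ 806 (mod 1151)
3^16 = (3^8)^2 ≡ 806^2 = 649636 ≡ 472 (mod 1151)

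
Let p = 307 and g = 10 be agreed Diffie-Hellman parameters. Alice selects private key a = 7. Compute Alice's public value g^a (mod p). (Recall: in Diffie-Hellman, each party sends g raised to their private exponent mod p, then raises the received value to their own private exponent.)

89

Public value = 10^7 (mod 307).
10^1 ≡ 10 (mod 307)
10^2 = (10^1)^2 ≡ 10^2 = 100 ≡ 100 (mod 307)
10^4 = (10^2)^2 ≡ 100^2 = 10000 ≡ 176 (mod 307)
10^7 = 10^4 · 10^2 · 10^1 ≡ 176 · 100 · 10 ≡ 89 (mod 307).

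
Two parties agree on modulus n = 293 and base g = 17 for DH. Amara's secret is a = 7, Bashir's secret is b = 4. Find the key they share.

Bashir sends B = g^b mod n = 17^4 mod 293.
17^1 ≡ 17 (mod 293)
17^2 = (17^1)^2 ≡ 17^2 = 289 ≡ 289 (mod 293)
17^4 = (17^2)^2 ≡ 289^2 = 83521 ≡ 16 (mod 293)
So B = 16. Amara then computes K = B^a mod n = 16^7 mod 293.
16^1 ≡ 16 (mod 293)
16^2 = (16^1)^2 ≡ 16^2 = 256 ≡ 256 (mod 293)
16^4 = (16^2)^2 ≡ 256^2 = 65536 ≡ 197 (mod 293)
16^7 = 16^4 · 16^2 · 16^1 ≡ 197 · 256 · 16 ≡ 283 (mod 293).

283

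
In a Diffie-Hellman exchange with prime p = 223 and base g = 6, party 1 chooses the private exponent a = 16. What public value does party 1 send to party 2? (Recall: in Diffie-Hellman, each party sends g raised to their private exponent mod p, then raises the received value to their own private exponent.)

177

Public value = 6^16 mod 223.
6^1 ≡ 6 (mod 223)
6^2 = (6^1)^2 ≡ 6^2 = 36 ≡ 36 (mod 223)
6^4 = (6^2)^2 ≡ 36^2 = 1296 ≡ 181 (mod 223)
6^8 = (6^4)^2 ≡ 181^2 = 32761 ≡ 203 (mod 223)
6^16 = (6^8)^2 ≡ 203^2 = 41209 ≡ 177 (mod 223)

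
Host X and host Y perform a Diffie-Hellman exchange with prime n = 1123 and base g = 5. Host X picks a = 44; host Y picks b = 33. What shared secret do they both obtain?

Host Y sends B = g^b mod n = 5^33 mod 1123.
5^1 ≡ 5 (mod 1123)
5^2 = (5^1)^2 ≡ 5^2 = 25 ≡ 25 (mod 1123)
5^4 = (5^2)^2 ≡ 25^2 = 625 ≡ 625 (mod 1123)
5^8 = (5^4)^2 ≡ 625^2 = 390625 ≡ 944 (mod 1123)
5^16 = (5^8)^2 ≡ 944^2 = 891136 ≡ 597 (mod 1123)
5^32 = (5^16)^2 ≡ 597^2 = 356409 ≡ 418 (mod 1123)
5^33 = 5^32 · 5^1 ≡ 418 · 5 ≡ 967 (mod 1123).
So B = 967. Host X then computes K = B^a mod n = 967^44 mod 1123.
967^1 ≡ 967 (mod 1123)
967^2 = (967^1)^2 ≡ 967^2 = 935089 ≡ 753 (mod 1123)
967^4 = (967^2)^2 ≡ 753^2 = 567009 ≡ 1017 (mod 1123)
967^8 = (967^4)^2 ≡ 1017^2 = 1034289 ≡ 6 (mod 1123)
967^16 = (967^8)^2 ≡ 6^2 = 36 ≡ 36 (mod 1123)
967^32 = (967^16)^2 ≡ 36^2 = 1296 ≡ 173 (mod 1123)
967^44 = 967^32 · 967^8 · 967^4 ≡ 173 · 6 · 1017 ≡ 26 (mod 1123).

26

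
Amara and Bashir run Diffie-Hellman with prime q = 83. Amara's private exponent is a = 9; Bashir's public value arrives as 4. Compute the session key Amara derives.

30

Shared key K = 4^9 mod 83.
4^1 ≡ 4 (mod 83)
4^2 = (4^1)^2 ≡ 4^2 = 16 ≡ 16 (mod 83)
4^4 = (4^2)^2 ≡ 16^2 = 256 ≡ 7 (mod 83)
4^8 = (4^4)^2 ≡ 7^2 = 49 ≡ 49 (mod 83)
4^9 = 4^8 · 4^1 ≡ 49 · 4 ≡ 30 (mod 83).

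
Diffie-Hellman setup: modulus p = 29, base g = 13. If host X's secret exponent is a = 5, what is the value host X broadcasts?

Public value = 13^{5} \pmod{29}.
13^1 ≡ 13 (mod 29)
13^2 = (13^1)^2 ≡ 13^2 = 169 ≡ 24 (mod 29)
13^4 = (13^2)^2 ≡ 24^2 = 576 ≡ 25 (mod 29)
13^5 = 13^4 · 13^1 ≡ 25 · 13 ≡ 6 (mod 29).

6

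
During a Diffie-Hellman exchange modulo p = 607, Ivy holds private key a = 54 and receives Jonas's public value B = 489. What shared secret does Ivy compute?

284

Shared key K = 489^54 mod 607.
489^1 ≡ 489 (mod 607)
489^2 = (489^1)^2 ≡ 489^2 = 239121 ≡ 570 (mod 607)
489^4 = (489^2)^2 ≡ 570^2 = 324900 ≡ 155 (mod 607)
489^8 = (489^4)^2 ≡ 155^2 = 24025 ≡ 352 (mod 607)
489^16 = (489^8)^2 ≡ 352^2 = 123904 ≡ 76 (mod 607)
489^32 = (489^16)^2 ≡ 76^2 = 5776 ≡ 313 (mod 607)
489^54 = 489^32 · 489^16 · 489^4 · 489^2 ≡ 313 · 76 · 155 · 570 ≡ 284 (mod 607).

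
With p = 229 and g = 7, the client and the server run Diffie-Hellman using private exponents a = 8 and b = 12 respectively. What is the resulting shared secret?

165

The client sends A = g^a mod p = 7^8 mod 229.
7^1 ≡ 7 (mod 229)
7^2 = (7^1)^2 ≡ 7^2 = 49 ≡ 49 (mod 229)
7^4 = (7^2)^2 ≡ 49^2 = 2401 ≡ 111 (mod 229)
7^8 = (7^4)^2 ≡ 111^2 = 12321 ≡ 184 (mod 229)
So A = 184. The server then computes K = A^b mod p = 184^12 mod 229.
184^1 ≡ 184 (mod 229)
184^2 = (184^1)^2 ≡ 184^2 = 33856 ≡ 193 (mod 229)
184^4 = (184^2)^2 ≡ 193^2 = 37249 ≡ 151 (mod 229)
184^8 = (184^4)^2 ≡ 151^2 = 22801 ≡ 130 (mod 229)
184^12 = 184^8 · 184^4 ≡ 130 · 151 ≡ 165 (mod 229).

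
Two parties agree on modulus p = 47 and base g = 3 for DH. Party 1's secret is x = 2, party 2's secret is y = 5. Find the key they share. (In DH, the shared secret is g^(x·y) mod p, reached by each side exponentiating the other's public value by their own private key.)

17

Party 2 sends B = g^y mod p = 3^5 mod 47.
3^1 ≡ 3 (mod 47)
3^2 = (3^1)^2 ≡ 3^2 = 9 ≡ 9 (mod 47)
3^4 = (3^2)^2 ≡ 9^2 = 81 ≡ 34 (mod 47)
3^5 = 3^4 · 3^1 ≡ 34 · 3 ≡ 8 (mod 47).
So B = 8. Party 1 then computes K = B^x mod p = 8^2 mod 47.
8^1 ≡ 8 (mod 47)
8^2 = (8^1)^2 ≡ 8^2 = 64 ≡ 17 (mod 47)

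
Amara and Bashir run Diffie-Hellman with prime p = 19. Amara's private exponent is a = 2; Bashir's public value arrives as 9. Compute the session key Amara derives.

5

Shared key K = 9^2 mod 19.
9^1 ≡ 9 (mod 19)
9^2 = (9^1)^2 ≡ 9^2 = 81 ≡ 5 (mod 19)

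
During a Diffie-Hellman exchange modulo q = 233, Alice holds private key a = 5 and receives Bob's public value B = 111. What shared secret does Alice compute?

Shared key K = 111^5 mod 233.
111^1 ≡ 111 (mod 233)
111^2 = (111^1)^2 ≡ 111^2 = 12321 ≡ 205 (mod 233)
111^4 = (111^2)^2 ≡ 205^2 = 42025 ≡ 85 (mod 233)
111^5 = 111^4 · 111^1 ≡ 85 · 111 ≡ 115 (mod 233).

115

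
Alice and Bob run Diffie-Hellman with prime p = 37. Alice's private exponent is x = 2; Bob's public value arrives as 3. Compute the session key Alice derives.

9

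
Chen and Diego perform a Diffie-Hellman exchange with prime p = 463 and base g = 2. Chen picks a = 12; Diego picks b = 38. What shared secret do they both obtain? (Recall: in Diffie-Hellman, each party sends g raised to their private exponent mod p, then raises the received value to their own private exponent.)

Diego sends B = g^b mod p = 2^38 mod 463.
2^1 ≡ 2 (mod 463)
2^2 = (2^1)^2 ≡ 2^2 = 4 ≡ 4 (mod 463)
2^4 = (2^2)^2 ≡ 4^2 = 16 ≡ 16 (mod 463)
2^8 = (2^4)^2 ≡ 16^2 = 256 ≡ 256 (mod 463)
2^16 = (2^8)^2 ≡ 256^2 = 65536 ≡ 253 (mod 463)
2^32 = (2^16)^2 ≡ 253^2 = 64009 ≡ 115 (mod 463)
2^38 = 2^32 · 2^4 · 2^2 ≡ 115 · 16 · 4 ≡ 415 (mod 463).
So B = 415. Chen then computes K = B^a mod p = 415^12 mod 463.
415^1 ≡ 415 (mod 463)
415^2 = (415^1)^2 ≡ 415^2 = 172225 ≡ 452 (mod 463)
415^4 = (415^2)^2 ≡ 452^2 = 204304 ≡ 121 (mod 463)
415^8 = (415^4)^2 ≡ 121^2 = 14641 ≡ 288 (mod 463)
415^12 = 415^8 · 415^4 ≡ 288 · 121 ≡ 123 (mod 463).

123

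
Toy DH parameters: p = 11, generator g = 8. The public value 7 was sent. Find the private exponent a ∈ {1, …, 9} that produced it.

9

Try successive powers of 8 modulo 11:
8^1 ≡ 8
8^2 ≡ 9
8^3 ≡ 6
8^4 ≡ 4
8^5 ≡ 10
8^6 ≡ 3
8^7 ≡ 2
8^8 ≡ 5
8^9 ≡ 7
Found: a = 9.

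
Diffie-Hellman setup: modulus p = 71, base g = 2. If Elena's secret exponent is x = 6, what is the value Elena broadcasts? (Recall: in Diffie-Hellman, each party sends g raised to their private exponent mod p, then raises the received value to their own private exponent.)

Public value = 2^6 mod 71.
2^1 ≡ 2 (mod 71)
2^2 = (2^1)^2 ≡ 2^2 = 4 ≡ 4 (mod 71)
2^4 = (2^2)^2 ≡ 4^2 = 16 ≡ 16 (mod 71)
2^6 = 2^4 · 2^2 ≡ 16 · 4 ≡ 64 (mod 71).

64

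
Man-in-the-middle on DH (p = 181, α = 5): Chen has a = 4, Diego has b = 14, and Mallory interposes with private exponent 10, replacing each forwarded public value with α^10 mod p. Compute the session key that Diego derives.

Diego receives Mallory's public value M = 5^10 mod 181 instead of the honest one.
5^1 ≡ 5 (mod 181)
5^2 = (5^1)^2 ≡ 5^2 = 25 ≡ 25 (mod 181)
5^4 = (5^2)^2 ≡ 25^2 = 625 ≡ 82 (mod 181)
5^8 = (5^4)^2 ≡ 82^2 = 6724 ≡ 27 (mod 181)
5^10 = 5^8 · 5^2 ≡ 27 · 25 ≡ 132 (mod 181).
So M = 132. Diego computes K = M^14 mod 181.
132^1 ≡ 132 (mod 181)
132^2 = (132^1)^2 ≡ 132^2 = 17424 ≡ 48 (mod 181)
132^4 = (132^2)^2 ≡ 48^2 = 2304 ≡ 132 (mod 181)
132^8 = (132^4)^2 ≡ 132^2 = 17424 ≡ 48 (mod 181)
132^14 = 132^8 · 132^4 · 132^2 ≡ 48 · 132 · 48 ≡ 48 (mod 181).

48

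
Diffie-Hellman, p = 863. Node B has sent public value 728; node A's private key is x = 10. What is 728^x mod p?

272

Shared key K = 728^10 mod 863.
728^1 ≡ 728 (mod 863)
728^2 = (728^1)^2 ≡ 728^2 = 529984 ≡ 102 (mod 863)
728^4 = (728^2)^2 ≡ 102^2 = 10404 ≡ 48 (mod 863)
728^8 = (728^4)^2 ≡ 48^2 = 2304 ≡ 578 (mod 863)
728^10 = 728^8 · 728^2 ≡ 578 · 102 ≡ 272 (mod 863).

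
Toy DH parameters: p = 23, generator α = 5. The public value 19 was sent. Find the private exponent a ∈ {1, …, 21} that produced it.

Try successive powers of 5 modulo 23:
5^1 ≡ 5
5^2 ≡ 2
5^3 ≡ 10
5^4 ≡ 4
5^5 ≡ 20
5^6 ≡ 8
5^7 ≡ 17
5^8 ≡ 16
5^9 ≡ 11
5^10 ≡ 9
5^11 ≡ 22
5^12 ≡ 18
5^13 ≡ 21
5^14 ≡ 13
5^15 ≡ 19
Found: a = 15.

15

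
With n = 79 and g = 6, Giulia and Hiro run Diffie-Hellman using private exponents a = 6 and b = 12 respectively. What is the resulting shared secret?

Hiro sends B = g^b mod n = 6^12 mod 79.
6^1 ≡ 6 (mod 79)
6^2 = (6^1)^2 ≡ 6^2 = 36 ≡ 36 (mod 79)
6^4 = (6^2)^2 ≡ 36^2 = 1296 ≡ 32 (mod 79)
6^8 = (6^4)^2 ≡ 32^2 = 1024 ≡ 76 (mod 79)
6^12 = 6^8 · 6^4 ≡ 76 · 32 ≡ 62 (mod 79).
So B = 62. Giulia then computes K = B^a mod n = 62^6 mod 79.
62^1 ≡ 62 (mod 79)
62^2 = (62^1)^2 ≡ 62^2 = 3844 ≡ 52 (mod 79)
62^4 = (62^2)^2 ≡ 52^2 = 2704 ≡ 18 (mod 79)
62^6 = 62^4 · 62^2 ≡ 18 · 52 ≡ 67 (mod 79).

67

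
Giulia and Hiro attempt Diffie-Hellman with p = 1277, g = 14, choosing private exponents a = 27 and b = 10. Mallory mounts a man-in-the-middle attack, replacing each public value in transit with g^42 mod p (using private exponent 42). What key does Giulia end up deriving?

Giulia receives Mallory's public value M = 14^42 mod 1277 instead of the honest one.
14^1 ≡ 14 (mod 1277)
14^2 = (14^1)^2 ≡ 14^2 = 196 ≡ 196 (mod 1277)
14^4 = (14^2)^2 ≡ 196^2 = 38416 ≡ 106 (mod 1277)
14^8 = (14^4)^2 ≡ 106^2 = 11236 ≡ 1020 (mod 1277)
14^16 = (14^8)^2 ≡ 1020^2 = 1040400 ≡ 922 (mod 1277)
14^32 = (14^16)^2 ≡ 922^2 = 850084 ≡ 879 (mod 1277)
14^42 = 14^32 · 14^8 · 14^2 ≡ 879 · 1020 · 196 ≡ 433 (mod 1277).
So M = 433. Giulia computes K = M^27 mod 1277.
433^1 ≡ 433 (mod 1277)
433^2 = (433^1)^2 ≡ 433^2 = 187489 ≡ 1047 (mod 1277)
433^4 = (433^2)^2 ≡ 1047^2 = 1096209 ≡ 543 (mod 1277)
433^8 = (433^4)^2 ≡ 543^2 = 294849 ≡ 1139 (mod 1277)
433^16 = (433^8)^2 ≡ 1139^2 = 1297321 ≡ 1166 (mod 1277)
433^27 = 433^16 · 433^8 · 433^2 · 433^1 ≡ 1166 · 1139 · 1047 · 433 ≡ 1181 (mod 1277).

1181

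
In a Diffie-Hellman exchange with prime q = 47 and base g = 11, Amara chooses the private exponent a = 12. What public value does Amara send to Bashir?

6

Public value = 11^12 (mod 47).
11^1 ≡ 11 (mod 47)
11^2 = (11^1)^2 ≡ 11^2 = 121 ≡ 27 (mod 47)
11^4 = (11^2)^2 ≡ 27^2 = 729 ≡ 24 (mod 47)
11^8 = (11^4)^2 ≡ 24^2 = 576 ≡ 12 (mod 47)
11^12 = 11^8 · 11^4 ≡ 12 · 24 ≡ 6 (mod 47).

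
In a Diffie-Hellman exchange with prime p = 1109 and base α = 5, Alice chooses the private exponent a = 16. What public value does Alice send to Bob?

Public value = 5^16 mod 1109.
5^1 ≡ 5 (mod 1109)
5^2 = (5^1)^2 ≡ 5^2 = 25 ≡ 25 (mod 1109)
5^4 = (5^2)^2 ≡ 25^2 = 625 ≡ 625 (mod 1109)
5^8 = (5^4)^2 ≡ 625^2 = 390625 ≡ 257 (mod 1109)
5^16 = (5^8)^2 ≡ 257^2 = 66049 ≡ 618 (mod 1109)

618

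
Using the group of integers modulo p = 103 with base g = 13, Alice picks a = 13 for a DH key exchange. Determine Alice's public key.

Public value = 13^13 mod 103.
13^1 ≡ 13 (mod 103)
13^2 = (13^1)^2 ≡ 13^2 = 169 ≡ 66 (mod 103)
13^4 = (13^2)^2 ≡ 66^2 = 4356 ≡ 30 (mod 103)
13^8 = (13^4)^2 ≡ 30^2 = 900 ≡ 76 (mod 103)
13^13 = 13^8 · 13^4 · 13^1 ≡ 76 · 30 · 13 ≡ 79 (mod 103).

79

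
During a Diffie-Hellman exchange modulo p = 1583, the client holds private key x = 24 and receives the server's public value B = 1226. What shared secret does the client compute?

363

Shared key K = 1226^24 mod 1583.
1226^1 ≡ 1226 (mod 1583)
1226^2 = (1226^1)^2 ≡ 1226^2 = 1503076 ≡ 809 (mod 1583)
1226^4 = (1226^2)^2 ≡ 809^2 = 654481 ≡ 702 (mod 1583)
1226^8 = (1226^4)^2 ≡ 702^2 = 492804 ≡ 491 (mod 1583)
1226^16 = (1226^8)^2 ≡ 491^2 = 241081 ≡ 465 (mod 1583)
1226^24 = 1226^16 · 1226^8 ≡ 465 · 491 ≡ 363 (mod 1583).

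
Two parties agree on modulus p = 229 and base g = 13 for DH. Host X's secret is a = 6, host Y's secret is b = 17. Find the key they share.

15

Host Y sends B = g^b mod p = 13^17 mod 229.
13^1 ≡ 13 (mod 229)
13^2 = (13^1)^2 ≡ 13^2 = 169 ≡ 169 (mod 229)
13^4 = (13^2)^2 ≡ 169^2 = 28561 ≡ 165 (mod 229)
13^8 = (13^4)^2 ≡ 165^2 = 27225 ≡ 203 (mod 229)
13^16 = (13^8)^2 ≡ 203^2 = 41209 ≡ 218 (mod 229)
13^17 = 13^16 · 13^1 ≡ 218 · 13 ≡ 86 (mod 229).
So B = 86. Host X then computes K = B^a mod p = 86^6 mod 229.
86^1 ≡ 86 (mod 229)
86^2 = (86^1)^2 ≡ 86^2 = 7396 ≡ 68 (mod 229)
86^4 = (86^2)^2 ≡ 68^2 = 4624 ≡ 44 (mod 229)
86^6 = 86^4 · 86^2 ≡ 44 · 68 ≡ 15 (mod 229).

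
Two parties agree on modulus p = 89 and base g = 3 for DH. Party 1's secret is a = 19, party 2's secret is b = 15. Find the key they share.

41

Party 2 sends B = g^b mod p = 3^15 mod 89.
3^1 ≡ 3 (mod 89)
3^2 = (3^1)^2 ≡ 3^2 = 9 ≡ 9 (mod 89)
3^4 = (3^2)^2 ≡ 9^2 = 81 ≡ 81 (mod 89)
3^8 = (3^4)^2 ≡ 81^2 = 6561 ≡ 64 (mod 89)
3^15 = 3^8 · 3^4 · 3^2 · 3^1 ≡ 64 · 81 · 9 · 3 ≡ 60 (mod 89).
So B = 60. Party 1 then computes K = B^a mod p = 60^19 mod 89.
60^1 ≡ 60 (mod 89)
60^2 = (60^1)^2 ≡ 60^2 = 3600 ≡ 40 (mod 89)
60^4 = (60^2)^2 ≡ 40^2 = 1600 ≡ 87 (mod 89)
60^8 = (60^4)^2 ≡ 87^2 = 7569 ≡ 4 (mod 89)
60^16 = (60^8)^2 ≡ 4^2 = 16 ≡ 16 (mod 89)
60^19 = 60^16 · 60^2 · 60^1 ≡ 16 · 40 · 60 ≡ 41 (mod 89).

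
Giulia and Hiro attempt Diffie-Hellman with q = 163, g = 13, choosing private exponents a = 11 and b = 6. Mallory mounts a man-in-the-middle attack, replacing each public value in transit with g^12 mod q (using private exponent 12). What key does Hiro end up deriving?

Hiro receives Mallory's public value M = 13^12 mod 163 instead of the honest one.
13^1 ≡ 13 (mod 163)
13^2 = (13^1)^2 ≡ 13^2 = 169 ≡ 6 (mod 163)
13^4 = (13^2)^2 ≡ 6^2 = 36 ≡ 36 (mod 163)
13^8 = (13^4)^2 ≡ 36^2 = 1296 ≡ 155 (mod 163)
13^12 = 13^8 · 13^4 ≡ 155 · 36 ≡ 38 (mod 163).
So M = 38. Hiro computes K = M^6 mod 163.
38^1 ≡ 38 (mod 163)
38^2 = (38^1)^2 ≡ 38^2 = 1444 ≡ 140 (mod 163)
38^4 = (38^2)^2 ≡ 140^2 = 19600 ≡ 40 (mod 163)
38^6 = 38^4 · 38^2 ≡ 40 · 140 ≡ 58 (mod 163).

58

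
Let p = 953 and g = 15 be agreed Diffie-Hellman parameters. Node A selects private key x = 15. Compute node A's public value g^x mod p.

Public value = 15^15 mod 953.
15^1 ≡ 15 (mod 953)
15^2 = (15^1)^2 ≡ 15^2 = 225 ≡ 225 (mod 953)
15^4 = (15^2)^2 ≡ 225^2 = 50625 ≡ 116 (mod 953)
15^8 = (15^4)^2 ≡ 116^2 = 13456 ≡ 114 (mod 953)
15^15 = 15^8 · 15^4 · 15^2 · 15^1 ≡ 114 · 116 · 225 · 15 ≡ 104 (mod 953).

104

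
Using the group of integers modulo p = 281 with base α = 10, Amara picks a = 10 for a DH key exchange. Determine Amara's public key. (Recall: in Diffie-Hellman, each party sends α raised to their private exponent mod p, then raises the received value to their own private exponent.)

Public value = 10^10 (mod 281).
10^1 ≡ 10 (mod 281)
10^2 = (10^1)^2 ≡ 10^2 = 100 ≡ 100 (mod 281)
10^4 = (10^2)^2 ≡ 100^2 = 10000 ≡ 165 (mod 281)
10^8 = (10^4)^2 ≡ 165^2 = 27225 ≡ 249 (mod 281)
10^10 = 10^8 · 10^2 ≡ 249 · 100 ≡ 172 (mod 281).

172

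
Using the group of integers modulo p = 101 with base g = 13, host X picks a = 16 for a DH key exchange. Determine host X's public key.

37

Public value = 13^16 mod 101.
13^1 ≡ 13 (mod 101)
13^2 = (13^1)^2 ≡ 13^2 = 169 ≡ 68 (mod 101)
13^4 = (13^2)^2 ≡ 68^2 = 4624 ≡ 79 (mod 101)
13^8 = (13^4)^2 ≡ 79^2 = 6241 ≡ 80 (mod 101)
13^16 = (13^8)^2 ≡ 80^2 = 6400 ≡ 37 (mod 101)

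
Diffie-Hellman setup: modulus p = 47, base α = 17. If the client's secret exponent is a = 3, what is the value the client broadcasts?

Public value = 17^3 (mod 47).
17^1 ≡ 17 (mod 47)
17^2 = (17^1)^2 ≡ 17^2 = 289 ≡ 7 (mod 47)
17^3 = 17^2 · 17^1 ≡ 7 · 17 ≡ 25 (mod 47).

25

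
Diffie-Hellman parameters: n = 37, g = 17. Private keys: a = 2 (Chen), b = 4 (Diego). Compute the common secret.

33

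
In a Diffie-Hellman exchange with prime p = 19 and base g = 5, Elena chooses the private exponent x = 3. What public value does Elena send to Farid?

11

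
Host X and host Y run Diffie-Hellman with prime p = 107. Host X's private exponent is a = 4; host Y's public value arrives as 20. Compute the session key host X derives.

Shared key K = 20^4 mod 107.
20^1 ≡ 20 (mod 107)
20^2 = (20^1)^2 ≡ 20^2 = 400 ≡ 79 (mod 107)
20^4 = (20^2)^2 ≡ 79^2 = 6241 ≡ 35 (mod 107)

35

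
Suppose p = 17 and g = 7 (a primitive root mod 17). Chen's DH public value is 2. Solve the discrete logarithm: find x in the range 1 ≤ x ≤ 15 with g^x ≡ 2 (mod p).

10

Try successive powers of 7 modulo 17:
7^1 ≡ 7
7^2 ≡ 15
7^3 ≡ 3
7^4 ≡ 4
7^5 ≡ 11
7^6 ≡ 9
7^7 ≡ 12
7^8 ≡ 16
7^9 ≡ 10
7^10 ≡ 2
Found: x = 10.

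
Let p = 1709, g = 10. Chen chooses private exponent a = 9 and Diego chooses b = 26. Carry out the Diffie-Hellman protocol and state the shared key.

Diego sends B = g^b mod p = 10^26 mod 1709.
10^1 ≡ 10 (mod 1709)
10^2 = (10^1)^2 ≡ 10^2 = 100 ≡ 100 (mod 1709)
10^4 = (10^2)^2 ≡ 100^2 = 10000 ≡ 1455 (mod 1709)
10^8 = (10^4)^2 ≡ 1455^2 = 2117025 ≡ 1283 (mod 1709)
10^16 = (10^8)^2 ≡ 1283^2 = 1646089 ≡ 322 (mod 1709)
10^26 = 10^16 · 10^8 · 10^2 ≡ 322 · 1283 · 100 ≡ 943 (mod 1709).
So B = 943. Chen then computes K = B^a mod p = 943^9 mod 1709.
943^1 ≡ 943 (mod 1709)
943^2 = (943^1)^2 ≡ 943^2 = 889249 ≡ 569 (mod 1709)
943^4 = (943^2)^2 ≡ 569^2 = 323761 ≡ 760 (mod 1709)
943^8 = (943^4)^2 ≡ 760^2 = 577600 ≡ 1667 (mod 1709)
943^9 = 943^8 · 943^1 ≡ 1667 · 943 ≡ 1410 (mod 1709).

1410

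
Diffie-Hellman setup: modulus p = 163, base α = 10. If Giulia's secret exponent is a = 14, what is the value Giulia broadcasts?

55

Public value = 10^14 (mod 163).
10^1 ≡ 10 (mod 163)
10^2 = (10^1)^2 ≡ 10^2 = 100 ≡ 100 (mod 163)
10^4 = (10^2)^2 ≡ 100^2 = 10000 ≡ 57 (mod 163)
10^8 = (10^4)^2 ≡ 57^2 = 3249 ≡ 152 (mod 163)
10^14 = 10^8 · 10^4 · 10^2 ≡ 152 · 57 · 100 ≡ 55 (mod 163).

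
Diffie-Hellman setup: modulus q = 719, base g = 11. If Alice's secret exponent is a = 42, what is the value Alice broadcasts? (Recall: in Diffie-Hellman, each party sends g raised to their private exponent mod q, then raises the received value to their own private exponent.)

3

Public value = 11^42 (mod 719).
11^1 ≡ 11 (mod 719)
11^2 = (11^1)^2 ≡ 11^2 = 121 ≡ 121 (mod 719)
11^4 = (11^2)^2 ≡ 121^2 = 14641 ≡ 261 (mod 719)
11^8 = (11^4)^2 ≡ 261^2 = 68121 ≡ 535 (mod 719)
11^16 = (11^8)^2 ≡ 535^2 = 286225 ≡ 63 (mod 719)
11^32 = (11^16)^2 ≡ 63^2 = 3969 ≡ 374 (mod 719)
11^42 = 11^32 · 11^8 · 11^2 ≡ 374 · 535 · 121 ≡ 3 (mod 719).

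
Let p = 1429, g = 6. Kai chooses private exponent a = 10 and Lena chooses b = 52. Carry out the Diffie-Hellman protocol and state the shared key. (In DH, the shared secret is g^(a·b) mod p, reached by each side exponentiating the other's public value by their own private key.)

560

Lena sends B = g^b mod p = 6^52 mod 1429.
6^1 ≡ 6 (mod 1429)
6^2 = (6^1)^2 ≡ 6^2 = 36 ≡ 36 (mod 1429)
6^4 = (6^2)^2 ≡ 36^2 = 1296 ≡ 1296 (mod 1429)
6^8 = (6^4)^2 ≡ 1296^2 = 1679616 ≡ 541 (mod 1429)
6^16 = (6^8)^2 ≡ 541^2 = 292681 ≡ 1165 (mod 1429)
6^32 = (6^16)^2 ≡ 1165^2 = 1357225 ≡ 1104 (mod 1429)
6^52 = 6^32 · 6^16 · 6^4 ≡ 1104 · 1165 · 1296 ≡ 594 (mod 1429).
So B = 594. Kai then computes K = B^a mod p = 594^10 mod 1429.
594^1 ≡ 594 (mod 1429)
594^2 = (594^1)^2 ≡ 594^2 = 352836 ≡ 1302 (mod 1429)
594^4 = (594^2)^2 ≡ 1302^2 = 1695204 ≡ 410 (mod 1429)
594^8 = (594^4)^2 ≡ 410^2 = 168100 ≡ 907 (mod 1429)
594^10 = 594^8 · 594^2 ≡ 907 · 1302 ≡ 560 (mod 1429).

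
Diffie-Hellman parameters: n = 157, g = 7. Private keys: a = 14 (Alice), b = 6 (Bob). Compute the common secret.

Bob sends B = g^b mod n = 7^6 mod 157.
7^1 ≡ 7 (mod 157)
7^2 = (7^1)^2 ≡ 7^2 = 49 ≡ 49 (mod 157)
7^4 = (7^2)^2 ≡ 49^2 = 2401 ≡ 46 (mod 157)
7^6 = 7^4 · 7^2 ≡ 46 · 49 ≡ 56 (mod 157).
So B = 56. Alice then computes K = B^a mod n = 56^14 mod 157.
56^1 ≡ 56 (mod 157)
56^2 = (56^1)^2 ≡ 56^2 = 3136 ≡ 153 (mod 157)
56^4 = (56^2)^2 ≡ 153^2 = 23409 ≡ 16 (mod 157)
56^8 = (56^4)^2 ≡ 16^2 = 256 ≡ 99 (mod 157)
56^14 = 56^8 · 56^4 · 56^2 ≡ 99 · 16 · 153 ≡ 101 (mod 157).

101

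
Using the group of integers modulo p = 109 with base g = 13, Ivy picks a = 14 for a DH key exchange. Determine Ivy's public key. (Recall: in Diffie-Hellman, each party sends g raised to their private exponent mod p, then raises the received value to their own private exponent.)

94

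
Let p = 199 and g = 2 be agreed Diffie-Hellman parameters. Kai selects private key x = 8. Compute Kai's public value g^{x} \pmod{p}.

57

Public value = 2^{8} \pmod{199}.
2^1 ≡ 2 (mod 199)
2^2 = (2^1)^2 ≡ 2^2 = 4 ≡ 4 (mod 199)
2^4 = (2^2)^2 ≡ 4^2 = 16 ≡ 16 (mod 199)
2^8 = (2^4)^2 ≡ 16^2 = 256 ≡ 57 (mod 199)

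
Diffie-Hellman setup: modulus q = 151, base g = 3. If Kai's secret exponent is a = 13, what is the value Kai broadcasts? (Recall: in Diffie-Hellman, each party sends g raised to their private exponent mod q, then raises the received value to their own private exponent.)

Public value = 3^13 (mod 151).
3^1 ≡ 3 (mod 151)
3^2 = (3^1)^2 ≡ 3^2 = 9 ≡ 9 (mod 151)
3^4 = (3^2)^2 ≡ 9^2 = 81 ≡ 81 (mod 151)
3^8 = (3^4)^2 ≡ 81^2 = 6561 ≡ 68 (mod 151)
3^13 = 3^8 · 3^4 · 3^1 ≡ 68 · 81 · 3 ≡ 65 (mod 151).

65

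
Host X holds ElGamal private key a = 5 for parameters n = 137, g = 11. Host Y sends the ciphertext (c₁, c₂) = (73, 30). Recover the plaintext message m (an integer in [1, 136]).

Shared mask s = c₁^a mod n = 73^5 mod 137.
73^1 ≡ 73 (mod 137)
73^2 = (73^1)^2 ≡ 73^2 = 5329 ≡ 123 (mod 137)
73^4 = (73^2)^2 ≡ 123^2 = 15129 ≡ 59 (mod 137)
73^5 = 73^4 · 73^1 ≡ 59 · 73 ≡ 60 (mod 137).
So s = 60; s⁻¹ ≡ 16 (mod 137).
m = c₂ · s⁻¹ mod 137 = 30 · 16 mod 137 = 69.

69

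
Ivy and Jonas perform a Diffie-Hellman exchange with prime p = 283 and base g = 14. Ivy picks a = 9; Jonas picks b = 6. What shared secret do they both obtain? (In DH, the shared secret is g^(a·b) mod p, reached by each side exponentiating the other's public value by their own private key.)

168

Ivy sends A = g^a mod p = 14^9 mod 283.
14^1 ≡ 14 (mod 283)
14^2 = (14^1)^2 ≡ 14^2 = 196 ≡ 196 (mod 283)
14^4 = (14^2)^2 ≡ 196^2 = 38416 ≡ 211 (mod 283)
14^8 = (14^4)^2 ≡ 211^2 = 44521 ≡ 90 (mod 283)
14^9 = 14^8 · 14^1 ≡ 90 · 14 ≡ 128 (mod 283).
So A = 128. Jonas then computes K = A^b mod p = 128^6 mod 283.
128^1 ≡ 128 (mod 283)
128^2 = (128^1)^2 ≡ 128^2 = 16384 ≡ 253 (mod 283)
128^4 = (128^2)^2 ≡ 253^2 = 64009 ≡ 51 (mod 283)
128^6 = 128^4 · 128^2 ≡ 51 · 253 ≡ 168 (mod 283).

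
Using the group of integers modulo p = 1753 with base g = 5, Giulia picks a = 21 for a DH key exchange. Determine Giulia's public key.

1495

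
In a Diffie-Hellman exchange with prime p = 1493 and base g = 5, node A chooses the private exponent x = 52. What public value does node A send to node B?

1379

Public value = 5^52 (mod 1493).
5^1 ≡ 5 (mod 1493)
5^2 = (5^1)^2 ≡ 5^2 = 25 ≡ 25 (mod 1493)
5^4 = (5^2)^2 ≡ 25^2 = 625 ≡ 625 (mod 1493)
5^8 = (5^4)^2 ≡ 625^2 = 390625 ≡ 952 (mod 1493)
5^16 = (5^8)^2 ≡ 952^2 = 906304 ≡ 53 (mod 1493)
5^32 = (5^16)^2 ≡ 53^2 = 2809 ≡ 1316 (mod 1493)
5^52 = 5^32 · 5^16 · 5^4 ≡ 1316 · 53 · 625 ≡ 1379 (mod 1493).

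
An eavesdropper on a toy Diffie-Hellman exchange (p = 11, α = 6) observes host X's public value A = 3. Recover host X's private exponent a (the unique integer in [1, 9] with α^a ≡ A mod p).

2

Try successive powers of 6 modulo 11:
6^1 ≡ 6
6^2 ≡ 3
Found: a = 2.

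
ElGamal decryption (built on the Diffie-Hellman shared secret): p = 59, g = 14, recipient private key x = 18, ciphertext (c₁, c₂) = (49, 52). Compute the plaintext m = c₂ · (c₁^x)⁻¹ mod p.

39

Shared mask s = c₁^x mod p = 49^18 mod 59.
49^1 ≡ 49 (mod 59)
49^2 = (49^1)^2 ≡ 49^2 = 2401 ≡ 41 (mod 59)
49^4 = (49^2)^2 ≡ 41^2 = 1681 ≡ 29 (mod 59)
49^8 = (49^4)^2 ≡ 29^2 = 841 ≡ 15 (mod 59)
49^16 = (49^8)^2 ≡ 15^2 = 225 ≡ 48 (mod 59)
49^18 = 49^16 · 49^2 ≡ 48 · 41 ≡ 21 (mod 59).
So s = 21; s⁻¹ ≡ 45 (mod 59).
m = c₂ · s⁻¹ mod 59 = 52 · 45 mod 59 = 39.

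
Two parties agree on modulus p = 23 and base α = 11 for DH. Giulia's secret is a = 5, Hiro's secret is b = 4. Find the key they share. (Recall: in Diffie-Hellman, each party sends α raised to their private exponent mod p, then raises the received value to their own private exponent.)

4

Giulia sends A = α^a mod p = 11^5 mod 23.
11^1 ≡ 11 (mod 23)
11^2 = (11^1)^2 ≡ 11^2 = 121 ≡ 6 (mod 23)
11^4 = (11^2)^2 ≡ 6^2 = 36 ≡ 13 (mod 23)
11^5 = 11^4 · 11^1 ≡ 13 · 11 ≡ 5 (mod 23).
So A = 5. Hiro then computes K = A^b mod p = 5^4 mod 23.
5^1 ≡ 5 (mod 23)
5^2 = (5^1)^2 ≡ 5^2 = 25 ≡ 2 (mod 23)
5^4 = (5^2)^2 ≡ 2^2 = 4 ≡ 4 (mod 23)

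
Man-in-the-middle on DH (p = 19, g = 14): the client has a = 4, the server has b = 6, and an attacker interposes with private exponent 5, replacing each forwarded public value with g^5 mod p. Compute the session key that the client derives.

6

The client receives an attacker's public value M = 14^5 mod 19 instead of the honest one.
14^1 ≡ 14 (mod 19)
14^2 = (14^1)^2 ≡ 14^2 = 196 ≡ 6 (mod 19)
14^4 = (14^2)^2 ≡ 6^2 = 36 ≡ 17 (mod 19)
14^5 = 14^4 · 14^1 ≡ 17 · 14 ≡ 10 (mod 19).
So M = 10. The client computes K = M^4 mod 19.
10^1 ≡ 10 (mod 19)
10^2 = (10^1)^2 ≡ 10^2 = 100 ≡ 5 (mod 19)
10^4 = (10^2)^2 ≡ 5^2 = 25 ≡ 6 (mod 19)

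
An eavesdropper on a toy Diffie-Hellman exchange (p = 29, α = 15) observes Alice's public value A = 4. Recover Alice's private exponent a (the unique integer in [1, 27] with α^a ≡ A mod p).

26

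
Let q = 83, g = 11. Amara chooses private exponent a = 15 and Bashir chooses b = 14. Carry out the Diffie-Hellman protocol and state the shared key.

Amara sends A = g^a mod q = 11^15 mod 83.
11^1 ≡ 11 (mod 83)
11^2 = (11^1)^2 ≡ 11^2 = 121 ≡ 38 (mod 83)
11^4 = (11^2)^2 ≡ 38^2 = 1444 ≡ 33 (mod 83)
11^8 = (11^4)^2 ≡ 33^2 = 1089 ≡ 10 (mod 83)
11^15 = 11^8 · 11^4 · 11^2 · 11^1 ≡ 10 · 33 · 38 · 11 ≡ 77 (mod 83).
So A = 77. Bashir then computes K = A^b mod q = 77^14 mod 83.
77^1 ≡ 77 (mod 83)
77^2 = (77^1)^2 ≡ 77^2 = 5929 ≡ 36 (mod 83)
77^4 = (77^2)^2 ≡ 36^2 = 1296 ≡ 51 (mod 83)
77^8 = (77^4)^2 ≡ 51^2 = 2601 ≡ 28 (mod 83)
77^14 = 77^8 · 77^4 · 77^2 ≡ 28 · 51 · 36 ≡ 31 (mod 83).

31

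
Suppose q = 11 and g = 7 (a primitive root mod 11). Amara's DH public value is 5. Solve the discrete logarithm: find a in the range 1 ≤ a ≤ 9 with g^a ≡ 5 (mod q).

2

Try successive powers of 7 modulo 11:
7^1 ≡ 7
7^2 ≡ 5
Found: a = 2.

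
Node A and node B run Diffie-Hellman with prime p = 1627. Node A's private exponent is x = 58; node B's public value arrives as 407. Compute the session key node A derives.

Shared key K = 407^58 mod 1627.
407^1 ≡ 407 (mod 1627)
407^2 = (407^1)^2 ≡ 407^2 = 165649 ≡ 1322 (mod 1627)
407^4 = (407^2)^2 ≡ 1322^2 = 1747684 ≡ 286 (mod 1627)
407^8 = (407^4)^2 ≡ 286^2 = 81796 ≡ 446 (mod 1627)
407^16 = (407^8)^2 ≡ 446^2 = 198916 ≡ 422 (mod 1627)
407^32 = (407^16)^2 ≡ 422^2 = 178084 ≡ 741 (mod 1627)
407^58 = 407^32 · 407^16 · 407^8 · 407^2 ≡ 741 · 422 · 446 · 1322 ≡ 1136 (mod 1627).

1136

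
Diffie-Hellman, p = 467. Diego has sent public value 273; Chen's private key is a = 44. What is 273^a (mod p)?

410

Shared key K = 273^44 mod 467.
273^1 ≡ 273 (mod 467)
273^2 = (273^1)^2 ≡ 273^2 = 74529 ≡ 276 (mod 467)
273^4 = (273^2)^2 ≡ 276^2 = 76176 ≡ 55 (mod 467)
273^8 = (273^4)^2 ≡ 55^2 = 3025 ≡ 223 (mod 467)
273^16 = (273^8)^2 ≡ 223^2 = 49729 ≡ 227 (mod 467)
273^32 = (273^16)^2 ≡ 227^2 = 51529 ≡ 159 (mod 467)
273^44 = 273^32 · 273^8 · 273^4 ≡ 159 · 223 · 55 ≡ 410 (mod 467).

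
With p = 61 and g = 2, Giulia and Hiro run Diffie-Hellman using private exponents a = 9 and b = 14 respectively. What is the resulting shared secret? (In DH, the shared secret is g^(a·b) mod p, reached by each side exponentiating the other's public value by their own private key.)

Giulia sends A = g^a mod p = 2^9 mod 61.
2^1 ≡ 2 (mod 61)
2^2 = (2^1)^2 ≡ 2^2 = 4 ≡ 4 (mod 61)
2^4 = (2^2)^2 ≡ 4^2 = 16 ≡ 16 (mod 61)
2^8 = (2^4)^2 ≡ 16^2 = 256 ≡ 12 (mod 61)
2^9 = 2^8 · 2^1 ≡ 12 · 2 ≡ 24 (mod 61).
So A = 24. Hiro then computes K = A^b mod p = 24^14 mod 61.
24^1 ≡ 24 (mod 61)
24^2 = (24^1)^2 ≡ 24^2 = 576 ≡ 27 (mod 61)
24^4 = (24^2)^2 ≡ 27^2 = 729 ≡ 58 (mod 61)
24^8 = (24^4)^2 ≡ 58^2 = 3364 ≡ 9 (mod 61)
24^14 = 24^8 · 24^4 · 24^2 ≡ 9 · 58 · 27 ≡ 3 (mod 61).

3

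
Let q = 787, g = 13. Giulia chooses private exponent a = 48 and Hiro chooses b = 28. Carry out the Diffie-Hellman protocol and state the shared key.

269

Giulia sends A = g^a mod q = 13^48 mod 787.
13^1 ≡ 13 (mod 787)
13^2 = (13^1)^2 ≡ 13^2 = 169 ≡ 169 (mod 787)
13^4 = (13^2)^2 ≡ 169^2 = 28561 ≡ 229 (mod 787)
13^8 = (13^4)^2 ≡ 229^2 = 52441 ≡ 499 (mod 787)
13^16 = (13^8)^2 ≡ 499^2 = 249001 ≡ 309 (mod 787)
13^32 = (13^16)^2 ≡ 309^2 = 95481 ≡ 254 (mod 787)
13^48 = 13^32 · 13^16 ≡ 254 · 309 ≡ 573 (mod 787).
So A = 573. Hiro then computes K = A^b mod q = 573^28 mod 787.
573^1 ≡ 573 (mod 787)
573^2 = (573^1)^2 ≡ 573^2 = 328329 ≡ 150 (mod 787)
573^4 = (573^2)^2 ≡ 150^2 = 22500 ≡ 464 (mod 787)
573^8 = (573^4)^2 ≡ 464^2 = 215296 ≡ 445 (mod 787)
573^16 = (573^8)^2 ≡ 445^2 = 198025 ≡ 488 (mod 787)
573^28 = 573^16 · 573^8 · 573^4 ≡ 488 · 445 · 464 ≡ 269 (mod 787).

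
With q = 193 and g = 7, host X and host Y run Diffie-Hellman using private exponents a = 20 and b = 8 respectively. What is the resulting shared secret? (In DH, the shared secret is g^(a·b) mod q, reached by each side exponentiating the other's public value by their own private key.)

108

Host X sends A = g^a mod q = 7^20 mod 193.
7^1 ≡ 7 (mod 193)
7^2 = (7^1)^2 ≡ 7^2 = 49 ≡ 49 (mod 193)
7^4 = (7^2)^2 ≡ 49^2 = 2401 ≡ 85 (mod 193)
7^8 = (7^4)^2 ≡ 85^2 = 7225 ≡ 84 (mod 193)
7^16 = (7^8)^2 ≡ 84^2 = 7056 ≡ 108 (mod 193)
7^20 = 7^16 · 7^4 ≡ 108 · 85 ≡ 109 (mod 193).
So A = 109. Host Y then computes K = A^b mod q = 109^8 mod 193.
109^1 ≡ 109 (mod 193)
109^2 = (109^1)^2 ≡ 109^2 = 11881 ≡ 108 (mod 193)
109^4 = (109^2)^2 ≡ 108^2 = 11664 ≡ 84 (mod 193)
109^8 = (109^4)^2 ≡ 84^2 = 7056 ≡ 108 (mod 193)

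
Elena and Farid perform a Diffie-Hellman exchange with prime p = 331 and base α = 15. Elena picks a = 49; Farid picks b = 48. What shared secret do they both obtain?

100

Elena sends A = α^a mod p = 15^49 mod 331.
15^1 ≡ 15 (mod 331)
15^2 = (15^1)^2 ≡ 15^2 = 225 ≡ 225 (mod 331)
15^4 = (15^2)^2 ≡ 225^2 = 50625 ≡ 313 (mod 331)
15^8 = (15^4)^2 ≡ 313^2 = 97969 ≡ 324 (mod 331)
15^16 = (15^8)^2 ≡ 324^2 = 104976 ≡ 49 (mod 331)
15^32 = (15^16)^2 ≡ 49^2 = 2401 ≡ 84 (mod 331)
15^49 = 15^32 · 15^16 · 15^1 ≡ 84 · 49 · 15 ≡ 174 (mod 331).
So A = 174. Farid then computes K = A^b mod p = 174^48 mod 331.
174^1 ≡ 174 (mod 331)
174^2 = (174^1)^2 ≡ 174^2 = 30276 ≡ 155 (mod 331)
174^4 = (174^2)^2 ≡ 155^2 = 24025 ≡ 193 (mod 331)
174^8 = (174^4)^2 ≡ 193^2 = 37249 ≡ 177 (mod 331)
174^16 = (174^8)^2 ≡ 177^2 = 31329 ≡ 215 (mod 331)
174^32 = (174^16)^2 ≡ 215^2 = 46225 ≡ 216 (mod 331)
174^48 = 174^32 · 174^16 ≡ 216 · 215 ≡ 100 (mod 331).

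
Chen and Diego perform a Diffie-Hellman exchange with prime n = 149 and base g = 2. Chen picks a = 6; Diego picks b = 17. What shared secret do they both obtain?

Diego sends B = g^b mod n = 2^17 mod 149.
2^1 ≡ 2 (mod 149)
2^2 = (2^1)^2 ≡ 2^2 = 4 ≡ 4 (mod 149)
2^4 = (2^2)^2 ≡ 4^2 = 16 ≡ 16 (mod 149)
2^8 = (2^4)^2 ≡ 16^2 = 256 ≡ 107 (mod 149)
2^16 = (2^8)^2 ≡ 107^2 = 11449 ≡ 125 (mod 149)
2^17 = 2^16 · 2^1 ≡ 125 · 2 ≡ 101 (mod 149).
So B = 101. Chen then computes K = B^a mod n = 101^6 mod 149.
101^1 ≡ 101 (mod 149)
101^2 = (101^1)^2 ≡ 101^2 = 10201 ≡ 69 (mod 149)
101^4 = (101^2)^2 ≡ 69^2 = 4761 ≡ 142 (mod 149)
101^6 = 101^4 · 101^2 ≡ 142 · 69 ≡ 113 (mod 149).

113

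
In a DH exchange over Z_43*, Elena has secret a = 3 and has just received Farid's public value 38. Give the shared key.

4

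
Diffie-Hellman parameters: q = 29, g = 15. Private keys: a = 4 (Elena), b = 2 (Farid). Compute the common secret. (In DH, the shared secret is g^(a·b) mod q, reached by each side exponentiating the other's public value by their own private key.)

23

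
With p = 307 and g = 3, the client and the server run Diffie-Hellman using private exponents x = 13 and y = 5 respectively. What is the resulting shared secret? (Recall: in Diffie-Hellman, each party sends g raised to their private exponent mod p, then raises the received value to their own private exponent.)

The client sends A = g^x mod p = 3^13 mod 307.
3^1 ≡ 3 (mod 307)
3^2 = (3^1)^2 ≡ 3^2 = 9 ≡ 9 (mod 307)
3^4 = (3^2)^2 ≡ 9^2 = 81 ≡ 81 (mod 307)
3^8 = (3^4)^2 ≡ 81^2 = 6561 ≡ 114 (mod 307)
3^13 = 3^8 · 3^4 · 3^1 ≡ 114 · 81 · 3 ≡ 72 (mod 307).
So A = 72. The server then computes K = A^y mod p = 72^5 mod 307.
72^1 ≡ 72 (mod 307)
72^2 = (72^1)^2 ≡ 72^2 = 5184 ≡ 272 (mod 307)
72^4 = (72^2)^2 ≡ 272^2 = 73984 ≡ 304 (mod 307)
72^5 = 72^4 · 72^1 ≡ 304 · 72 ≡ 91 (mod 307).

91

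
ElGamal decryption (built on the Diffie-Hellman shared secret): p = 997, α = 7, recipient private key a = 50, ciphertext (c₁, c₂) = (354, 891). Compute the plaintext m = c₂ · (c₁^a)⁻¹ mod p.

Shared mask s = c₁^a mod p = 354^50 mod 997.
354^1 ≡ 354 (mod 997)
354^2 = (354^1)^2 ≡ 354^2 = 125316 ≡ 691 (mod 997)
354^4 = (354^2)^2 ≡ 691^2 = 477481 ≡ 915 (mod 997)
354^8 = (354^4)^2 ≡ 915^2 = 837225 ≡ 742 (mod 997)
354^16 = (354^8)^2 ≡ 742^2 = 550564 ≡ 220 (mod 997)
354^32 = (354^16)^2 ≡ 220^2 = 48400 ≡ 544 (mod 997)
354^50 = 354^32 · 354^16 · 354^2 ≡ 544 · 220 · 691 ≡ 721 (mod 997).
So s = 721; s⁻¹ ≡ 177 (mod 997).
m = c₂ · s⁻¹ mod 997 = 891 · 177 mod 997 = 181.

181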